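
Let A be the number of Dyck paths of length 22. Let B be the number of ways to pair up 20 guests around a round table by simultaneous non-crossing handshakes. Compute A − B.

Paths of 11 up- and 11 down-steps that never dip below the axis are Dyck paths; their count is C_11. So A = C_11 = 58786.
With 20 = 2·10 people, non-crossing handshake pairings are non-crossing perfect matchings on a circle, counted by C_10. So B = C_10 = 16796.
A − B = 58786 − 16796 = 41990.

41990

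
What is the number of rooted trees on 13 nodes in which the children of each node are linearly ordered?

Rooted ordered (plane) trees on m nodes have m−1 edges and are counted by C_{m−1}; m = 13 gives C_12.
C_12 = C_11 · 2(2·11+1)/(11+2) = 58786 · 46/13 = 208012.

208012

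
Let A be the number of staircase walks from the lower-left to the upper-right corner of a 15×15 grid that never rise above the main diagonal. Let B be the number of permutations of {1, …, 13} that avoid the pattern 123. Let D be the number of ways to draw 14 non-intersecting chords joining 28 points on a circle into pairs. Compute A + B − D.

7763305

Sub-diagonal monotone paths from (0,0) to (15,15) biject with Dyck paths of semilength 15, giving C_15. So A = C_15 = 9694845.
For any fixed pattern of length 3, the pattern-avoiding permutations of [13] number C_13. So B = C_13 = 742900.
Pairing 28 circle points by 14 non-crossing chords gives C_14 matchings. So D = C_14 = 2674440.
A + B − D = 9694845 + 742900 − 2674440 = 7763305.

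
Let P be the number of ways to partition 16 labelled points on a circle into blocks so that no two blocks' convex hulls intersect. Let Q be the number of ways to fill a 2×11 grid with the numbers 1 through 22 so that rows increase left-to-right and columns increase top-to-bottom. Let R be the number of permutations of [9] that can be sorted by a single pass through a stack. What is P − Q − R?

Non-crossing partitions of an n-element set are counted by C_n; here n = 16. So P = C_16 = 35357670.
By the hook-length formula (or a Dyck-path bijection), SYT of shape 2×11 number C_11. So Q = C_11 = 58786.
By Knuth's characterisation, the stack-sortable permutations of length 9 are the 231-avoiders, numbering C_9. So R = C_9 = 4862.
P − Q − R = 35357670 − 58786 − 4862 = 35294022.

35294022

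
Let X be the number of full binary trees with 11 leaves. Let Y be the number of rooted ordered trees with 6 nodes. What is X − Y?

16754

Full binary trees with 11 leaves have 11−1 = 10 internal nodes, so there are C_10 of them. So X = C_10 = 16796.
Rooted ordered (plane) trees on m nodes have m−1 edges and are counted by C_{m−1}; m = 6 gives C_5. So Y = C_5 = 42.
X − Y = 16796 − 42 = 16754.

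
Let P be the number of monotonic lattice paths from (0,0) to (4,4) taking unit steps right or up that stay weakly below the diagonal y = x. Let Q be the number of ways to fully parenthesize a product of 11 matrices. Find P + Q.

16810

Sub-diagonal monotone paths from (0,0) to (4,4) biject with Dyck paths of semilength 4, giving C_4. So P = C_4 = 14.
Bracketing 11 factors into binary products is counted by C_{11−1} = C_10. So Q = C_10 = 16796.
P + Q = 14 + 16796 = 16810.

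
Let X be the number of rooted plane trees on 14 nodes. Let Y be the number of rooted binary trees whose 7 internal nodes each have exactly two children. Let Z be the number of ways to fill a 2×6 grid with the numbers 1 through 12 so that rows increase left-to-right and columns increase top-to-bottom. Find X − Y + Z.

742603

A rooted plane tree on 14 nodes has 13 edges, and such trees are counted by C_13. So X = C_13 = 742900.
Full binary trees with n internal nodes are counted by C_n; here n = 7. So Y = C_7 = 429.
Standard Young tableaux of shape 2×n are counted by C_n; here n = 6. So Z = C_6 = 132.
X − Y + Z = 742900 − 429 + 132 = 742603.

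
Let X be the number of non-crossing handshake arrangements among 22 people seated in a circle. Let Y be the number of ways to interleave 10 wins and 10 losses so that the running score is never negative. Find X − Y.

With 22 = 2·11 people, non-crossing handshake pairings are non-crossing perfect matchings on a circle, counted by C_11. So X = C_11 = 58786.
Ballot sequences with n votes each where one side never trails are Dyck words, counted by C_n; here n = 10. So Y = C_10 = 16796.
X − Y = 58786 − 16796 = 41990.

41990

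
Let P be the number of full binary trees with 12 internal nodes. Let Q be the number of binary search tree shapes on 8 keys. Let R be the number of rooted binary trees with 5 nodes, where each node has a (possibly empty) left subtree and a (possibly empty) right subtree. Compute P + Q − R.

Full binary trees with n internal nodes are counted by C_n; here n = 12. So P = C_12 = 208012.
There are C_n binary search tree shapes on n keys; with n = 8 that is C_8. So Q = C_8 = 1430.
There are C_n binary search tree shapes on n keys; with n = 5 that is C_5. So R = C_5 = 42.
P + Q − R = 208012 + 1430 − 42 = 209400.

209400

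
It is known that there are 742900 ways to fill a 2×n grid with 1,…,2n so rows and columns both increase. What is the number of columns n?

Standard Young tableaux of shape 2×n are counted by C_n. Since C_13 = 742900, the index is 13.

13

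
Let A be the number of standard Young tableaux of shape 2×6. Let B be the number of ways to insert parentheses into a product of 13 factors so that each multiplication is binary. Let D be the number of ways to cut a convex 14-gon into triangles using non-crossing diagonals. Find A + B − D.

Standard Young tableaux of shape 2×n are counted by C_n; here n = 6. So A = C_6 = 132.
Bracketing 13 factors into binary products is counted by C_{13−1} = C_12. So B = C_12 = 208012.
The number of triangulations of a 14-gon is the Catalan number C_12 (index = sides − 2). So D = C_12 = 208012.
A + B − D = 132 + 208012 − 208012 = 132.

132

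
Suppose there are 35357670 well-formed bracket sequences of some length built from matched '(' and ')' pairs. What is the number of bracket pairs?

Balanced strings of n bracket-pairs are counted by C_n. The Catalan number equal to 35357670 is C_16.

16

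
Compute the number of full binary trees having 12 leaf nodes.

Full binary trees with 12 leaves have 12−1 = 11 internal nodes, so there are C_11 of them.
C_11 = 58786.

58786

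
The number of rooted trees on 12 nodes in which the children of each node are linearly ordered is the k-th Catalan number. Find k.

Rooted ordered (plane) trees on m nodes have m−1 edges and are counted by C_{m−1}; m = 12 gives C_11.

11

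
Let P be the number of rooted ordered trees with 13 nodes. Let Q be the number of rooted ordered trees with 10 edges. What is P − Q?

191216

Rooted ordered (plane) trees on m nodes have m−1 edges and are counted by C_{m−1}; m = 13 gives C_12. So P = C_12 = 208012.
A rooted plane tree with 10 edges has 11 nodes, and the count is C_10. So Q = C_10 = 16796.
P − Q = 208012 − 16796 = 191216.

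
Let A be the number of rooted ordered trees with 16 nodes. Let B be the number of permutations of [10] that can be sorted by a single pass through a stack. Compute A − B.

9678049

Rooted ordered (plane) trees on m nodes have m−1 edges and are counted by C_{m−1}; m = 16 gives C_15. So A = C_15 = 9694845.
By Knuth's characterisation, the stack-sortable permutations of length 10 are the 231-avoiders, numbering C_10. So B = C_10 = 16796.
A − B = 9694845 − 16796 = 9678049.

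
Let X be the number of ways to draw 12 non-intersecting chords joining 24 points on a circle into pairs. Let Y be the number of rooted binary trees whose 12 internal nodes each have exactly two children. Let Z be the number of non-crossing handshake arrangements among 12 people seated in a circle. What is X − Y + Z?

Pairing 24 circle points by 12 non-crossing chords gives C_12 matchings. So X = C_12 = 208012.
The number of full binary trees on 12 internal nodes is the Catalan number C_12. So Y = C_12 = 208012.
With 12 = 2·6 people, non-crossing handshake pairings are non-crossing perfect matchings on a circle, counted by C_6. So Z = C_6 = 132.
X − Y + Z = 208012 − 208012 + 132 = 132.

132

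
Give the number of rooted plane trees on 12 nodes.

A rooted plane tree on 12 nodes has 11 edges, and such trees are counted by C_11.
C_11 = C_10 · 2(2·10+1)/(10+2) = 16796 · 42/12 = 58786.

58786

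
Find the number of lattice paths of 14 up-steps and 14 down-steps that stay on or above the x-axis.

A Dyck path with 14 up-steps and 14 down-steps has semilength 14, so there are C_14 of them.
C_14 = C_13 · 2(2·13+1)/(13+2) = 742900 · 54/15 = 2674440.

2674440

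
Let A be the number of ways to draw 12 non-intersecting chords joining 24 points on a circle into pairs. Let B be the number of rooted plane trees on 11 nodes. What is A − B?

191216

Non-crossing perfect matchings of 2n points on a circle are counted by C_n; with 24 points, n = 12. So A = C_12 = 208012.
A rooted plane tree on 11 nodes has 10 edges, and such trees are counted by C_10. So B = C_10 = 16796.
A − B = 208012 − 16796 = 191216.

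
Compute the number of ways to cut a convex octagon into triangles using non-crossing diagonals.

A convex 8-gon is triangulated into 6 triangles, and the number of such triangulations is the Catalan number C_{8−2} = C_6.
C_6 = C(12,6)/7 = 924/7 = 132.

132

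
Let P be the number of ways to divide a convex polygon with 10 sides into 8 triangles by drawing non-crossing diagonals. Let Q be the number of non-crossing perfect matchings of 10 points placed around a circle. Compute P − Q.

Triangulations of a convex m-gon are counted by C_{m−2}; with m = 10 this is C_8. So P = C_8 = 1430.
Non-crossing perfect matchings of 2n points on a circle are counted by C_n; with 10 points, n = 5. So Q = C_5 = 42.
P − Q = 1430 − 42 = 1388.

1388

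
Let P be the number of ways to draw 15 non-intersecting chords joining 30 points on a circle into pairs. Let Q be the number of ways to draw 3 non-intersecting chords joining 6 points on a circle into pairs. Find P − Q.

Pairing 30 circle points by 15 non-crossing chords gives C_15 matchings. So P = C_15 = 9694845.
Pairing 6 circle points by 3 non-crossing chords gives C_3 matchings. So Q = C_3 = 5.
P − Q = 9694845 − 5 = 9694840.

9694840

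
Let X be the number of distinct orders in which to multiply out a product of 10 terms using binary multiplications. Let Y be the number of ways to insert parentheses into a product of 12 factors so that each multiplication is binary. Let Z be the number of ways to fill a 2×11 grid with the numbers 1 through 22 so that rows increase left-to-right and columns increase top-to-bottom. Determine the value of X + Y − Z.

4862

Parenthesizations of m factors correspond to full binary trees with m leaves, counted by C_{m−1}; m = 10 gives C_9. So X = C_9 = 4862.
Ways to associate a product of 12 factors correspond to binary trees on 12 leaves, so the count is C_11. So Y = C_11 = 58786.
Standard Young tableaux of shape 2×n are counted by C_n; here n = 11. So Z = C_11 = 58786.
X + Y − Z = 4862 + 58786 − 58786 = 4862.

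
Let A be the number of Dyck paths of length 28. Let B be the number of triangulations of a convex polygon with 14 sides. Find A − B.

2466428

A Dyck path with 14 up-steps and 14 down-steps has semilength 14, so there are C_14 of them. So A = C_14 = 2674440.
A convex 14-gon is triangulated into 12 triangles, and the number of such triangulations is the Catalan number C_{14−2} = C_12. So B = C_12 = 208012.
A − B = 2674440 − 208012 = 2466428.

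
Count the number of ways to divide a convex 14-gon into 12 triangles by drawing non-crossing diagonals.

208012

Triangulations of a convex m-gon are counted by C_{m−2}; with m = 14 this is C_12.
C_12 = C(24,12)/13 = 2704156/13 = 208012.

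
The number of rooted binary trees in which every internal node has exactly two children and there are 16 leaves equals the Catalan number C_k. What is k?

A full binary tree with L leaves has L−1 internal nodes and is counted by C_{L−1}; L = 16 gives C_15.

15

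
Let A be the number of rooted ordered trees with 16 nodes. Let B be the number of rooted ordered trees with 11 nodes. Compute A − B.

9678049

Rooted ordered (plane) trees on m nodes have m−1 edges and are counted by C_{m−1}; m = 16 gives C_15. So A = C_15 = 9694845.
A rooted plane tree on 11 nodes has 10 edges, and such trees are counted by C_10. So B = C_10 = 16796.
A − B = 9694845 − 16796 = 9678049.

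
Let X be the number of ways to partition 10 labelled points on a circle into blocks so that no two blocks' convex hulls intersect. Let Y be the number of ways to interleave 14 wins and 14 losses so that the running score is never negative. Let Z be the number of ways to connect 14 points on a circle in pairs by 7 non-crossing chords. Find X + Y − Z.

2690807

Non-crossing partitions of an n-element set are counted by C_n; here n = 10. So X = C_10 = 16796.
Ballot sequences with n votes each where one side never trails are Dyck words, counted by C_n; here n = 14. So Y = C_14 = 2674440.
Pairing 14 circle points by 7 non-crossing chords gives C_7 matchings. So Z = C_7 = 429.
X + Y − Z = 16796 + 2674440 − 429 = 2690807.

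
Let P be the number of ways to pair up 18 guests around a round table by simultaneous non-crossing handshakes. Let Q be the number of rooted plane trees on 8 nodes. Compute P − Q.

4433

With 18 = 2·9 people, non-crossing handshake pairings are non-crossing perfect matchings on a circle, counted by C_9. So P = C_9 = 4862.
A rooted plane tree on 8 nodes has 7 edges, and such trees are counted by C_7. So Q = C_7 = 429.
P − Q = 4862 − 429 = 4433.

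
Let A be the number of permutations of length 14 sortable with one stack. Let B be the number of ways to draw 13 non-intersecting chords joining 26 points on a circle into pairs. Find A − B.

By Knuth's characterisation, the stack-sortable permutations of length 14 are the 231-avoiders, numbering C_14. So A = C_14 = 2674440.
Non-crossing perfect matchings of 2n points on a circle are counted by C_n; with 26 points, n = 13. So B = C_13 = 742900.
A − B = 2674440 − 742900 = 1931540.

1931540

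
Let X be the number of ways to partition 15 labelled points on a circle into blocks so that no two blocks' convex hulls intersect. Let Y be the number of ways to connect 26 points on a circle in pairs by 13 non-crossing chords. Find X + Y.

10437745

Non-crossing partitions of an n-element set are counted by C_n; here n = 15. So X = C_15 = 9694845.
Non-crossing perfect matchings of 2n points on a circle are counted by C_n; with 26 points, n = 13. So Y = C_13 = 742900.
X + Y = 9694845 + 742900 = 10437745.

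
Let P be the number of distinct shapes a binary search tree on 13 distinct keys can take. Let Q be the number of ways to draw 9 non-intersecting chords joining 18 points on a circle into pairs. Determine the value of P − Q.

There are C_n binary search tree shapes on n keys; with n = 13 that is C_13. So P = C_13 = 742900.
Non-crossing perfect matchings of 2n points on a circle are counted by C_n; with 18 points, n = 9. So Q = C_9 = 4862.
P − Q = 742900 − 4862 = 738038.

738038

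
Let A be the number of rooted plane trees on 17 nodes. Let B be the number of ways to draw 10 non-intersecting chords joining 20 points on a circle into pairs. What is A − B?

A rooted plane tree on 17 nodes has 16 edges, and such trees are counted by C_16. So A = C_16 = 35357670.
Pairing 20 circle points by 10 non-crossing chords gives C_10 matchings. So B = C_10 = 16796.
A − B = 35357670 − 16796 = 35340874.

35340874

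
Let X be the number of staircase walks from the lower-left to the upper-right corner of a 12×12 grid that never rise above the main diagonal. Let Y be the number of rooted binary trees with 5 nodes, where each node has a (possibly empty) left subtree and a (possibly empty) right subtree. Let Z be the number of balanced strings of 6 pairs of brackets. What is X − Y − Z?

207838

Monotone paths in an n×n grid that stay weakly below the diagonal are counted by C_n; here n = 12. So X = C_12 = 208012.
There are C_n binary search tree shapes on n keys; with n = 5 that is C_5. So Y = C_5 = 42.
With 6 pairs the number of balanced bracket strings is the Catalan number C_6. So Z = C_6 = 132.
X − Y − Z = 208012 − 42 − 132 = 207838.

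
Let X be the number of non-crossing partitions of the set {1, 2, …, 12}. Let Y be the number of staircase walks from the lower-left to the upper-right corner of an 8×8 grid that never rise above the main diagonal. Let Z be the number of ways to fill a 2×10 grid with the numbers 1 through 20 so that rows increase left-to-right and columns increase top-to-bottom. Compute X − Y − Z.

The non-crossing partitions of [12] form a lattice of size C_12. So X = C_12 = 208012.
Sub-diagonal monotone paths from (0,0) to (8,8) biject with Dyck paths of semilength 8, giving C_8. So Y = C_8 = 1430.
By the hook-length formula (or a Dyck-path bijection), SYT of shape 2×10 number C_10. So Z = C_10 = 16796.
X − Y − Z = 208012 − 1430 − 16796 = 189786.

189786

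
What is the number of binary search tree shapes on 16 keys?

Rooted binary trees with 16 nodes (each child slot possibly empty) number C_16.
C_16 = C(32,16)/17 = 601080390/17 = 35357670.

35357670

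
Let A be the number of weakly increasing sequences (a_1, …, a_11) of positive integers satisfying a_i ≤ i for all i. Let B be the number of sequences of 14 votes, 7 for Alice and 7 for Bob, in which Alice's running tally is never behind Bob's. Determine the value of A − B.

58357

Weakly increasing sequences with a_i ≤ i biject with Dyck paths of semilength 11, so there are C_11. So A = C_11 = 58786.
Reading a vote for the leader as '(' and for the other as ')' turns such a sequence into a balanced string of 7 pairs, so the count is C_7. So B = C_7 = 429.
A − B = 58786 − 429 = 58357.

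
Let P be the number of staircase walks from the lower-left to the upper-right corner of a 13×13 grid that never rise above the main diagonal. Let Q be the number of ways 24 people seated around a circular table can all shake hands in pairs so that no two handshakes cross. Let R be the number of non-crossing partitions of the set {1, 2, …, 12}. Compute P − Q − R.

326876

Sub-diagonal monotone paths from (0,0) to (13,13) biject with Dyck paths of semilength 13, giving C_13. So P = C_13 = 742900.
Non-crossing handshake pairings of 2n people are counted by C_n; 24 people gives n = 12. So Q = C_12 = 208012.
The non-crossing partitions of [12] form a lattice of size C_12. So R = C_12 = 208012.
P − Q − R = 742900 − 208012 − 208012 = 326876.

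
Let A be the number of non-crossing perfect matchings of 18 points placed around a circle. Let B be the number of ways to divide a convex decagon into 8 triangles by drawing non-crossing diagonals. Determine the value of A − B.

Pairing 18 circle points by 9 non-crossing chords gives C_9 matchings. So A = C_9 = 4862.
A convex 10-gon is triangulated into 8 triangles, and the number of such triangulations is the Catalan number C_{10−2} = C_8. So B = C_8 = 1430.
A − B = 4862 − 1430 = 3432.

3432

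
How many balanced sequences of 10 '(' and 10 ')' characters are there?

16796

A balanced arrangement of 10 bracket pairs is a Dyck word of semilength 10, so the count is C_10.
C_10 = 16796.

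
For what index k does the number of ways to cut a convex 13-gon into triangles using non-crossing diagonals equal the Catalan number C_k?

11

A convex 13-gon is triangulated into 11 triangles, and the number of such triangulations is the Catalan number C_{13−2} = C_11.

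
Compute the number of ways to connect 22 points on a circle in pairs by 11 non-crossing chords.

Pairing 22 circle points by 11 non-crossing chords gives C_11 matchings.
C_11 = C_10 · 2(2·10+1)/(10+2) = 16796 · 42/12 = 58786.

58786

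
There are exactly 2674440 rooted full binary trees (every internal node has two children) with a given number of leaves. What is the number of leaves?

15

Full binary trees with L leaves are counted by C_{L−1}. The Catalan number equal to 2674440 is C_14.
So the index is 14, and the number of leaves is 14 + 1 = 15.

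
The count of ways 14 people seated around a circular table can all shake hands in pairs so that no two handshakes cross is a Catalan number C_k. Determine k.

Non-crossing handshake pairings of 2n people are counted by C_n; 14 people gives n = 7.

7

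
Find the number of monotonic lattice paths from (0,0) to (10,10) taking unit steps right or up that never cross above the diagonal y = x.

16796

Monotone paths in an n×n grid that stay weakly below the diagonal are counted by C_n; here n = 10.
C_10 = C(20,10)/11 = 184756/11 = 16796.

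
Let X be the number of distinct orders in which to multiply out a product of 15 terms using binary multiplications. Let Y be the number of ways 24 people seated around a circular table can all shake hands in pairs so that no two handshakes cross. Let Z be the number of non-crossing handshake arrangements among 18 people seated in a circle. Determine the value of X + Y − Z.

Ways to associate a product of 15 factors correspond to binary trees on 15 leaves, so the count is C_14. So X = C_14 = 2674440.
Non-crossing handshake pairings of 2n people are counted by C_n; 24 people gives n = 12. So Y = C_12 = 208012.
Non-crossing handshake pairings of 2n people are counted by C_n; 18 people gives n = 9. So Z = C_9 = 4862.
X + Y − Z = 2674440 + 208012 − 4862 = 2877590.

2877590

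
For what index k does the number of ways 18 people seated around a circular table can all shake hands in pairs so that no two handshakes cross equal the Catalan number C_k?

Non-crossing handshake pairings of 2n people are counted by C_n; 18 people gives n = 9.

9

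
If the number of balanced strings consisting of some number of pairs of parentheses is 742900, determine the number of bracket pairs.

13

Balanced strings of n bracket-pairs are counted by C_n. The Catalan number equal to 742900 is C_13.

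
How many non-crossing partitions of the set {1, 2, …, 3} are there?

5

Non-crossing partitions of an n-element set are counted by C_n; here n = 3.
C_3 = C(6,3)/4 = 20/4 = 5.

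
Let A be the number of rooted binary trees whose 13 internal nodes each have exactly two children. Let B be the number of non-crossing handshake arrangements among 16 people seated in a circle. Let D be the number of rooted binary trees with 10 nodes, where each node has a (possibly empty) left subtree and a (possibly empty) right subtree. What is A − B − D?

Full binary trees with n internal nodes are counted by C_n; here n = 13. So A = C_13 = 742900.
Non-crossing handshake pairings of 2n people are counted by C_n; 16 people gives n = 8. So B = C_8 = 1430.
Binary trees (left/right distinguished) on n nodes are counted by C_n; here n = 10. So D = C_10 = 16796.
A − B − D = 742900 − 1430 − 16796 = 724674.

724674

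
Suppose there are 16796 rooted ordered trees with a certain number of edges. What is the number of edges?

10

Rooted ordered trees with n edges are counted by C_n, and C_10 = 16796.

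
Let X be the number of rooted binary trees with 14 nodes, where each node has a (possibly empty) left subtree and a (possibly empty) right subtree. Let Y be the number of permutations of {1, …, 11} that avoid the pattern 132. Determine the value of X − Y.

Rooted binary trees with 14 nodes (each child slot possibly empty) number C_14. So X = C_14 = 2674440.
Permutations of [n] avoiding any single length-3 pattern are counted by C_n; here n = 11. So Y = C_11 = 58786.
X − Y = 2674440 − 58786 = 2615654.

2615654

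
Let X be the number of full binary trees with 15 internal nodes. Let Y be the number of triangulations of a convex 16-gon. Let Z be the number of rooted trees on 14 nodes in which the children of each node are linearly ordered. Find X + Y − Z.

The number of full binary trees on 15 internal nodes is the Catalan number C_15. So X = C_15 = 9694845.
Triangulations of a convex m-gon are counted by C_{m−2}; with m = 16 this is C_14. So Y = C_14 = 2674440.
A rooted plane tree on 14 nodes has 13 edges, and such trees are counted by C_13. So Z = C_13 = 742900.
X + Y − Z = 9694845 + 2674440 − 742900 = 11626385.

11626385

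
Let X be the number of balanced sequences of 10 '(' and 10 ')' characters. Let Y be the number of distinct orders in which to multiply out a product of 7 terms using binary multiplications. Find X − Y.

With 10 pairs the number of balanced bracket strings is the Catalan number C_10. So X = C_10 = 16796.
Bracketing 7 factors into binary products is counted by C_{7−1} = C_6. So Y = C_6 = 132.
X − Y = 16796 − 132 = 16664.

16664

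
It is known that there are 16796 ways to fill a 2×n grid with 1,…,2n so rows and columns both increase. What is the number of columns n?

Standard Young tableaux of shape 2×n are counted by C_n, and C_10 = 16796.

10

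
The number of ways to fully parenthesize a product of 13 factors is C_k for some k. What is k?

12

Ways to associate a product of 13 factors correspond to binary trees on 13 leaves, so the count is C_12.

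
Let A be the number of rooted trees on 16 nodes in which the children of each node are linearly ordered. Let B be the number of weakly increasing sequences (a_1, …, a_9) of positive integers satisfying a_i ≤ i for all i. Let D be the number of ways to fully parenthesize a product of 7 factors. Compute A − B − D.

A rooted plane tree on 16 nodes has 15 edges, and such trees are counted by C_15. So A = C_15 = 9694845.
Such sub-staircase sequences of length n are counted by C_n; here n = 9. So B = C_9 = 4862.
Parenthesizations of m factors correspond to full binary trees with m leaves, counted by C_{m−1}; m = 7 gives C_6. So D = C_6 = 132.
A − B − D = 9694845 − 4862 − 132 = 9689851.

9689851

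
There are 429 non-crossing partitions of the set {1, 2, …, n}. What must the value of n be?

7

Non-crossing partitions of [n] are counted by C_n; 429 = C_7.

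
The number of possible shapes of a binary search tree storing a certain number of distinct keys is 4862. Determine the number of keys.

Binary search tree shapes on n keys are counted by C_n. Since C_9 = 4862, the index is 9.

9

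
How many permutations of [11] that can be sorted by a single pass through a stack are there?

By Knuth's characterisation, the stack-sortable permutations of length 11 are the 231-avoiders, numbering C_11.
C_11 = C(22,11)/12 = 705432/12 = 58786.

58786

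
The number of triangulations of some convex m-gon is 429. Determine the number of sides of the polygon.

Triangulations of a convex m-gon are counted by C_{m−2}, and C_7 = 429.
So m − 2 = 7, giving m = 9 sides.

9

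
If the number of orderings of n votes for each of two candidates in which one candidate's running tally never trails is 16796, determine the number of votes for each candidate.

Such ballot sequences with n votes each are counted by C_n. The Catalan number equal to 16796 is C_10.

10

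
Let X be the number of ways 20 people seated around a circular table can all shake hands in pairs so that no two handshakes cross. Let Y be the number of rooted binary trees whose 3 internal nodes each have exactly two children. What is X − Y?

16791

Non-crossing handshake pairings of 2n people are counted by C_n; 20 people gives n = 10. So X = C_10 = 16796.
Full binary trees with n internal nodes are counted by C_n; here n = 3. So Y = C_3 = 5.
X − Y = 16796 − 5 = 16791.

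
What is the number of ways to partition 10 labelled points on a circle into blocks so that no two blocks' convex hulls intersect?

16796

Non-crossing partitions of an n-element set are counted by C_n; here n = 10.
C_10 = C(20,10)/11 = 184756/11 = 16796.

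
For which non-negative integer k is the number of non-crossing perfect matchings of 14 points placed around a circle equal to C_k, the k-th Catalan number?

7

Pairing 14 circle points by 7 non-crossing chords gives C_7 matchings.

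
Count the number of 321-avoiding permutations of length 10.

16796

For any fixed pattern of length 3, the pattern-avoiding permutations of [10] number C_10.
C_10 = C(20,10)/11 = 184756/11 = 16796.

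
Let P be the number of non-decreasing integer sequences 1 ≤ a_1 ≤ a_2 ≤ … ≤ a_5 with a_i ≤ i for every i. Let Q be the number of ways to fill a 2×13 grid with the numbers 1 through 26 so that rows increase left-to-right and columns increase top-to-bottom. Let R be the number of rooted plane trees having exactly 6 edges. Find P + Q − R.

Weakly increasing sequences with a_i ≤ i biject with Dyck paths of semilength 5, so there are C_5. So P = C_5 = 42.
By the hook-length formula (or a Dyck-path bijection), SYT of shape 2×13 number C_13. So Q = C_13 = 742900.
Rooted ordered trees with n edges are counted by C_n; here n = 6. So R = C_6 = 132.
P + Q − R = 42 + 742900 − 132 = 742810.

742810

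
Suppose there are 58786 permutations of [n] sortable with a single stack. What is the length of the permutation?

Stack-sortable permutations of [n] are counted by C_n. Since C_11 = 58786, the index is 11.

11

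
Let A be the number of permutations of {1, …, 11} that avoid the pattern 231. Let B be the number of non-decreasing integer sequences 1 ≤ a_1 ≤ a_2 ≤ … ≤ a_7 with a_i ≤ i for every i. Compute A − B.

For any fixed pattern of length 3, the pattern-avoiding permutations of [11] number C_11. So A = C_11 = 58786.
Weakly increasing sequences with a_i ≤ i biject with Dyck paths of semilength 7, so there are C_7. So B = C_7 = 429.
A − B = 58786 − 429 = 58357.

58357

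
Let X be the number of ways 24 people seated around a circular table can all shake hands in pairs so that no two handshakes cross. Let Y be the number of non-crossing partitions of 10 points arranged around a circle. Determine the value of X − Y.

191216

Non-crossing handshake pairings of 2n people are counted by C_n; 24 people gives n = 12. So X = C_12 = 208012.
The non-crossing partitions of [10] form a lattice of size C_10. So Y = C_10 = 16796.
X − Y = 208012 − 16796 = 191216.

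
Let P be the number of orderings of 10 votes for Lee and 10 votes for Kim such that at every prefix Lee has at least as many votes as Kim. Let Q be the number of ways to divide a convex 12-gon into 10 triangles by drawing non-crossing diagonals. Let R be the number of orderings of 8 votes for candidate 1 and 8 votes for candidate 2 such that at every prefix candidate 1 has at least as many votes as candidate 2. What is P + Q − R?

Reading a vote for the leader as '(' and for the other as ')' turns such a sequence into a balanced string of 10 pairs, so the count is C_10. So P = C_10 = 16796.
A convex 12-gon is triangulated into 10 triangles, and the number of such triangulations is the Catalan number C_{12−2} = C_10. So Q = C_10 = 16796.
Reading a vote for the leader as '(' and for the other as ')' turns such a sequence into a balanced string of 8 pairs, so the count is C_8. So R = C_8 = 1430.
P + Q − R = 16796 + 16796 − 1430 = 32162.

32162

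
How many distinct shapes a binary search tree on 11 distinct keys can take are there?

Rooted binary trees with 11 nodes (each child slot possibly empty) number C_11.
C_11 = C(22,11)/12 = 705432/12 = 58786.

58786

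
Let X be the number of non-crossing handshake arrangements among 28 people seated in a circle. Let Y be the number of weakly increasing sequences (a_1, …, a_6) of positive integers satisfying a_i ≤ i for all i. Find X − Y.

2674308

Non-crossing handshake pairings of 2n people are counted by C_n; 28 people gives n = 14. So X = C_14 = 2674440.
Weakly increasing sequences with a_i ≤ i biject with Dyck paths of semilength 6, so there are C_6. So Y = C_6 = 132.
X − Y = 2674440 − 132 = 2674308.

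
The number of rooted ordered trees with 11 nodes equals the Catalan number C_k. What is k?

Rooted ordered (plane) trees on m nodes have m−1 edges and are counted by C_{m−1}; m = 11 gives C_10.

10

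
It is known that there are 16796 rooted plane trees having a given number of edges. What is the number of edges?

Rooted ordered trees with n edges are counted by C_n, and C_10 = 16796.

10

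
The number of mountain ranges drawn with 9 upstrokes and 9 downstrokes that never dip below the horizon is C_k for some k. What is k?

Paths of 9 up- and 9 down-steps that never dip below the axis are Dyck paths; their count is C_9.

9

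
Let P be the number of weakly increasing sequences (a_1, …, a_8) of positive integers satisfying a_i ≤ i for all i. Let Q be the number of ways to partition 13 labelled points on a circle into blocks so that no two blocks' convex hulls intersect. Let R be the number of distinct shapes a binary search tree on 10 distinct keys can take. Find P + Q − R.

Weakly increasing sequences with a_i ≤ i biject with Dyck paths of semilength 8, so there are C_8. So P = C_8 = 1430.
Non-crossing partitions of an n-element set are counted by C_n; here n = 13. So Q = C_13 = 742900.
There are C_n binary search tree shapes on n keys; with n = 10 that is C_10. So R = C_10 = 16796.
P + Q − R = 1430 + 742900 − 16796 = 727534.

727534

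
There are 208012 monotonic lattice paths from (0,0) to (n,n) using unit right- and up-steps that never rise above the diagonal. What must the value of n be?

12

Such diagonal-avoiding paths in an n×n grid are counted by C_n, and C_12 = 208012.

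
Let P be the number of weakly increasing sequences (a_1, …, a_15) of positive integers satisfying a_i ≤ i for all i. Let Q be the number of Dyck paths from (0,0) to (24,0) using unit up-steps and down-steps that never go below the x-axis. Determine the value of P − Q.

Such sub-staircase sequences of length n are counted by C_n; here n = 15. So P = C_15 = 9694845.
Dyck paths of semilength n (length 2n) are counted by C_n; here n = 12. So Q = C_12 = 208012.
P − Q = 9694845 − 208012 = 9486833.

9486833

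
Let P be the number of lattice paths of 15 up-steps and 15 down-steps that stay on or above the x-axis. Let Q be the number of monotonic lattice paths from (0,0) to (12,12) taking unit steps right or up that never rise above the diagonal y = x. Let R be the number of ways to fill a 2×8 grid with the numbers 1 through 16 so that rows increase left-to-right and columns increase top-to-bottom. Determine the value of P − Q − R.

Dyck paths of semilength n (length 2n) are counted by C_n; here n = 15. So P = C_15 = 9694845.
Monotone paths in an n×n grid that stay weakly below the diagonal are counted by C_n; here n = 12. So Q = C_12 = 208012.
Standard Young tableaux of shape 2×n are counted by C_n; here n = 8. So R = C_8 = 1430.
P − Q − R = 9694845 − 208012 − 1430 = 9485403.

9485403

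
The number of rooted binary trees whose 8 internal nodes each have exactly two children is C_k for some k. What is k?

8

The number of full binary trees on 8 internal nodes is the Catalan number C_8.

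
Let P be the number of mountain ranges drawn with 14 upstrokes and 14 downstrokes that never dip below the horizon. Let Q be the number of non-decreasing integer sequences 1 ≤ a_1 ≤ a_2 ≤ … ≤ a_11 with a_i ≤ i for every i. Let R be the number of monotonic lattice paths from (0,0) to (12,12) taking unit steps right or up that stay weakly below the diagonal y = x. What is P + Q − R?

Dyck paths of semilength n (length 2n) are counted by C_n; here n = 14. So P = C_14 = 2674440.
Weakly increasing sequences with a_i ≤ i biject with Dyck paths of semilength 11, so there are C_11. So Q = C_11 = 58786.
Sub-diagonal monotone paths from (0,0) to (12,12) biject with Dyck paths of semilength 12, giving C_12. So R = C_12 = 208012.
P + Q − R = 2674440 + 58786 − 208012 = 2525214.

2525214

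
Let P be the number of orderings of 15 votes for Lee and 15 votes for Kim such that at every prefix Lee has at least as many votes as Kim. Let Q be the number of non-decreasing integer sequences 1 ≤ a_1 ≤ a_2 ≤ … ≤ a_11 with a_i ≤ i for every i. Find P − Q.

9636059

Reading a vote for the leader as '(' and for the other as ')' turns such a sequence into a balanced string of 15 pairs, so the count is C_15. So P = C_15 = 9694845.
Such sub-staircase sequences of length n are counted by C_n; here n = 11. So Q = C_11 = 58786.
P − Q = 9694845 − 58786 = 9636059.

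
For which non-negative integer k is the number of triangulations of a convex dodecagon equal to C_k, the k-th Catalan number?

Triangulations of a convex m-gon are counted by C_{m−2}; with m = 12 this is C_10.

10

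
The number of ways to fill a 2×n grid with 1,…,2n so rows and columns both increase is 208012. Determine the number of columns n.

12

Standard Young tableaux of shape 2×n are counted by C_n. Since C_12 = 208012, the index is 12.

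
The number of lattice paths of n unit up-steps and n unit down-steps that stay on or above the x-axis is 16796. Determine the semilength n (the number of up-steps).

Dyck paths of semilength n are counted by C_n. The Catalan number equal to 16796 is C_10.

10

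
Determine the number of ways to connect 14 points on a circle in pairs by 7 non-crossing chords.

Pairing 14 circle points by 7 non-crossing chords gives C_7 matchings.
C_7 = 429.

429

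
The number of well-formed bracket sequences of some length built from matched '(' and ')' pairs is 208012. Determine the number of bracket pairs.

Balanced strings of n bracket-pairs are counted by C_n. Since C_12 = 208012, the index is 12.

12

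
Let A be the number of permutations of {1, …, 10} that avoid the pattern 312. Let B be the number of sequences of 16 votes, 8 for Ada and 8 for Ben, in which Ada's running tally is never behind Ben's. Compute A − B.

Permutations of [n] avoiding any single length-3 pattern are counted by C_n; here n = 10. So A = C_10 = 16796.
Ballot sequences with n votes each where one side never trails are Dyck words, counted by C_n; here n = 8. So B = C_8 = 1430.
A − B = 16796 − 1430 = 15366.

15366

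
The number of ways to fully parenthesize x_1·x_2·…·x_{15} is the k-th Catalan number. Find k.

14

Bracketing 15 factors into binary products is counted by C_{15−1} = C_14.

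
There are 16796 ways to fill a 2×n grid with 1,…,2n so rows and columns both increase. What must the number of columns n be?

Standard Young tableaux of shape 2×n are counted by C_n. The Catalan number equal to 16796 is C_10.

10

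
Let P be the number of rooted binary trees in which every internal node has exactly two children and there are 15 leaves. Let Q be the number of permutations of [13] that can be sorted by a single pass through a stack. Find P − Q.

1931540

A full binary tree with L leaves has L−1 internal nodes and is counted by C_{L−1}; L = 15 gives C_14. So P = C_14 = 2674440.
By Knuth's characterisation, the stack-sortable permutations of length 13 are the 231-avoiders, numbering C_13. So Q = C_13 = 742900.
P − Q = 2674440 − 742900 = 1931540.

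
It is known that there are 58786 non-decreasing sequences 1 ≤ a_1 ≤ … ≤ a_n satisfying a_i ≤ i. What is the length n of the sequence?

Such sub-staircase sequences of length n are counted by C_n. Since C_11 = 58786, the index is 11.

11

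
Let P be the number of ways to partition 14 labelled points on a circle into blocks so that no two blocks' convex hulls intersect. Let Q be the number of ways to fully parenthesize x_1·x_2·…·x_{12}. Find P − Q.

2615654

The non-crossing partitions of [14] form a lattice of size C_14. So P = C_14 = 2674440.
Parenthesizations of m factors correspond to full binary trees with m leaves, counted by C_{m−1}; m = 12 gives C_11. So Q = C_11 = 58786.
P − Q = 2674440 − 58786 = 2615654.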